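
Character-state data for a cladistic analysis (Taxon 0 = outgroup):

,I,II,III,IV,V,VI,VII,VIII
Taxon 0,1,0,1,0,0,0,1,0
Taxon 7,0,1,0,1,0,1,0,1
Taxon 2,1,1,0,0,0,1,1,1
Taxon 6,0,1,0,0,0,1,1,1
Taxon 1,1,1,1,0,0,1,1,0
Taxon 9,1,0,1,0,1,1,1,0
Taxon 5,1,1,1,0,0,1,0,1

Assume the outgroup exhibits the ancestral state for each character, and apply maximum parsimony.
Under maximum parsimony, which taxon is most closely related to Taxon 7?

Taxon 6

Character polarity is set by the outgroup: the derived state is whichever differs from the outgroup's state, so for I, III, VII the derived state is '0', and for the remaining characters it is '1'.
I (derived state '0') is shared by Taxon 6 and Taxon 7 — a synapomorphy uniting that clade.
II: derived state '1' in Taxon 1, Taxon 2, Taxon 5, Taxon 6, and Taxon 7 only — synapomorphy for {Taxon 1, Taxon 2, Taxon 5, Taxon 6, Taxon 7}.
III (derived state '0') is shared by Taxon 2, Taxon 6, and Taxon 7 — a synapomorphy uniting that clade.
IV (derived state '1') is unique to Taxon 7 (autapomorphy; uninformative for grouping).
V: derived state '1' in Taxon 9 only — an autapomorphy, so it tells us nothing about relationships among taxa.
VI (derived state '1') is shared by all ingroup taxa — unites the whole ingroup.
VII (state '0') occurs in Taxon 5 and Taxon 7 but conflicts with the nesting implied by the other characters — most parsimoniously interpreted as homoplasy.
VIII: derived state '1' in Taxon 2, Taxon 5, Taxon 6, and Taxon 7 only — synapomorphy for {Taxon 2, Taxon 5, Taxon 6, Taxon 7}.
Most parsimonious ingroup topology: (((((Taxon 7,Taxon 6),Taxon 2),Taxon 5),Taxon 1),Taxon 9).
Taxon 7 and Taxon 6 form a cherry on this tree, so they are sister taxa.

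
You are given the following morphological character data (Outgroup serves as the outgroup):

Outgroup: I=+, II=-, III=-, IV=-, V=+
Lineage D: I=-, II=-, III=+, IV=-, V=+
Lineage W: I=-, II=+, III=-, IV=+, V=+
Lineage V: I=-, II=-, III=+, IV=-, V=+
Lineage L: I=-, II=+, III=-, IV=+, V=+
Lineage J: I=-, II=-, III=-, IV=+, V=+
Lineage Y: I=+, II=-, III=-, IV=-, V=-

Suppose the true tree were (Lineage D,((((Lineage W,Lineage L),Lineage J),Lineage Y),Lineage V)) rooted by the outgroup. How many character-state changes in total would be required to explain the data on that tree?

7

Map each character onto (Lineage D,((((Lineage W,Lineage L),Lineage J),Lineage Y),Lineage V)) (rooted by Outgroup) and count the minimum state changes it requires (Fitch parsimony):
I: 2; II: 1; III: 2; IV: 1; V: 1.
Total tree length = 7.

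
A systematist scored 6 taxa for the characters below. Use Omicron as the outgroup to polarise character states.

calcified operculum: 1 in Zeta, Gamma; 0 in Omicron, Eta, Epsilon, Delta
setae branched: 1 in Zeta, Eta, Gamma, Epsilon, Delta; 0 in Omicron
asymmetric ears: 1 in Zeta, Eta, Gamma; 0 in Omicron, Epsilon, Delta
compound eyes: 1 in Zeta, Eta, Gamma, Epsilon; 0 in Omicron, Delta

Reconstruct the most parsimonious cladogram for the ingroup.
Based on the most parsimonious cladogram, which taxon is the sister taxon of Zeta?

The outgroup has state '0' for every character, so '1' is the derived state throughout.
calcified operculum: derived state '1' in Gamma and Zeta only — synapomorphy for {Gamma, Zeta}.
All ingroup taxa share the derived state '1' for setae branched; it defines the ingroup but does not resolve relationships within it.
asymmetric ears: derived state '1' in Eta, Gamma, and Zeta only — synapomorphy for {Eta, Gamma, Zeta}.
compound eyes: derived state '1' in Epsilon, Eta, Gamma, and Zeta only — synapomorphy for {Epsilon, Eta, Gamma, Zeta}.
Most parsimonious ingroup topology: ((((Zeta,Gamma),Eta),Epsilon),Delta).
Zeta and Gamma form a cherry on this tree, so they are sister taxa.

Gamma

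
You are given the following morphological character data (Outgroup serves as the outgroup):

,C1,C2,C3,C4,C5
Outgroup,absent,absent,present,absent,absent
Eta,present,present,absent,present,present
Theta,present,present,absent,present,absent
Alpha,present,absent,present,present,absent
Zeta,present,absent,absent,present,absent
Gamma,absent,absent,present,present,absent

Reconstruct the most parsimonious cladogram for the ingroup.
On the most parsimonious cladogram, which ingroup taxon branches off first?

Character polarity is set by the outgroup: the derived state is whichever differs from the outgroup's state, so for C3 the derived state is 'absent', and for the remaining characters it is 'present'.
C1: derived state 'present' in Alpha, Eta, Theta, and Zeta only — synapomorphy for {Alpha, Eta, Theta, Zeta}.
C2 (derived state 'present') is shared by Eta and Theta — a synapomorphy uniting that clade.
C3 (derived state 'absent') is shared by Eta, Theta, and Zeta — a synapomorphy uniting that clade.
All ingroup taxa share the derived state 'present' for C4; it defines the ingroup but does not resolve relationships within it.
C5: derived state 'present' in Eta only — an autapomorphy, so it tells us nothing about relationships among taxa.
Most parsimonious ingroup topology: ((((Eta,Theta),Zeta),Alpha),Gamma).
Gamma is sister to the clade containing all other ingroup taxa, so it is the earliest-diverging (most basal) ingroup lineage.

Gamma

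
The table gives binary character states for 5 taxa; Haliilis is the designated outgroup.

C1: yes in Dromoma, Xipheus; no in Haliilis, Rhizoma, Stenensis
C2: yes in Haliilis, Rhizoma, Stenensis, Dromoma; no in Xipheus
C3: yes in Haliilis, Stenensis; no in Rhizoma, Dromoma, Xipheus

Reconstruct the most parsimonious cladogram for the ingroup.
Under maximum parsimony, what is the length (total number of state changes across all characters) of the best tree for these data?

Character polarity is set by the outgroup: the derived state is whichever differs from the outgroup's state, so for C2, C3 the derived state is 'no', and for the remaining characters it is 'yes'.
C1 (derived state 'yes') is shared by Dromoma and Xipheus — a synapomorphy uniting that clade.
C2 (derived state 'no') is unique to Xipheus (autapomorphy; uninformative for grouping).
C3 (derived state 'no') is shared by Dromoma, Rhizoma, and Xipheus — a synapomorphy uniting that clade.
Most parsimonious ingroup topology: ((Rhizoma,(Dromoma,Xipheus)),Stenensis).
Changes per character on this tree: C1: 1; C2: 1; C3: 1.
Total = 3.

3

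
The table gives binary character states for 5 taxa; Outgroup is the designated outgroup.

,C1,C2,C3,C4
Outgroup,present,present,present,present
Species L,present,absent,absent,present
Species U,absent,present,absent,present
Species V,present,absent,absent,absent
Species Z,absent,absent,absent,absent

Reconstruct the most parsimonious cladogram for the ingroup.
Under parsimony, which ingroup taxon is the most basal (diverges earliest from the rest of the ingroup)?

The outgroup has state 'present' for every character, so 'absent' is the derived state throughout.
C1 groups Species U and Species Z, which is incompatible with the clades supported by the remaining characters; treating it as convergent (homoplasy) costs fewer steps than any alternative tree.
C2: derived state 'absent' in Species L, Species V, and Species Z only — synapomorphy for {Species L, Species V, Species Z}.
All ingroup taxa share the derived state 'absent' for C3; it defines the ingroup but does not resolve relationships within it.
Only Species V and Species Z show the derived state 'absent' for C4, supporting them as a clade.
Most parsimonious ingroup topology: ((Species L,(Species V,Species Z)),Species U).
Species U is sister to the clade containing all other ingroup taxa, so it is the earliest-diverging (most basal) ingroup lineage.

Species U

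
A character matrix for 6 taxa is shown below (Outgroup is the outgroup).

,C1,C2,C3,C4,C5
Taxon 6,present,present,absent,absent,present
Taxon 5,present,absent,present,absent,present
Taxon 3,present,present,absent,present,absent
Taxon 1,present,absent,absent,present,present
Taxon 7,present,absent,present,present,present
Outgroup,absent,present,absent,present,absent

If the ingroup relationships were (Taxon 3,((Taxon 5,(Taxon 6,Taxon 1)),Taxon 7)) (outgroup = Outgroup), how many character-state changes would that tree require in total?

8

Map each character onto (Taxon 3,((Taxon 5,(Taxon 6,Taxon 1)),Taxon 7)) (rooted by Outgroup) and count the minimum state changes it requires (Fitch parsimony):
C1: 1; C2: 2; C3: 2; C4: 2; C5: 1.
Total tree length = 8.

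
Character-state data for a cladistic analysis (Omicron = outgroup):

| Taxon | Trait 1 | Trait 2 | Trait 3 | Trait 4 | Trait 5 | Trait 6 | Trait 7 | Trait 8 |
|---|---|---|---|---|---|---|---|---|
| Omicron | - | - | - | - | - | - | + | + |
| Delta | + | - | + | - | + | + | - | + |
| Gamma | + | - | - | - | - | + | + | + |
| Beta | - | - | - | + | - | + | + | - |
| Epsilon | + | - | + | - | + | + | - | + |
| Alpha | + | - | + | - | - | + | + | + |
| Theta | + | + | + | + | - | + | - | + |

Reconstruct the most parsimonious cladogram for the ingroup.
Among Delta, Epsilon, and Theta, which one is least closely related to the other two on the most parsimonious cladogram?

Character polarity is set by the outgroup: the derived state is whichever differs from the outgroup's state, so for Trait 7, Trait 8 the derived state is '-', and for the remaining characters it is '+'.
Trait 1 (derived state '+') is shared by Alpha, Delta, Epsilon, Gamma, and Theta — a synapomorphy uniting that clade.
Trait 2 (derived state '+') is unique to Theta (autapomorphy; uninformative for grouping).
Only Alpha, Delta, Epsilon, and Theta show the derived state '+' for Trait 3, supporting them as a clade.
Trait 4 groups Beta and Theta, which is incompatible with the clades supported by the remaining characters; treating it as convergent (homoplasy) costs fewer steps than any alternative tree.
Only Delta and Epsilon show the derived state '+' for Trait 5, supporting them as a clade.
Trait 6 (derived state '+') is shared by all ingroup taxa — unites the whole ingroup.
Trait 7: derived state '-' in Delta, Epsilon, and Theta only — synapomorphy for {Delta, Epsilon, Theta}.
Trait 8 (derived state '-') is unique to Beta (autapomorphy; uninformative for grouping).
Most parsimonious ingroup topology: (((((Delta,Epsilon),Theta),Alpha),Gamma),Beta).
Delta and Epsilon share a more recent common ancestor with each other than either does with Theta, so Theta is the least closely related of the three.

Theta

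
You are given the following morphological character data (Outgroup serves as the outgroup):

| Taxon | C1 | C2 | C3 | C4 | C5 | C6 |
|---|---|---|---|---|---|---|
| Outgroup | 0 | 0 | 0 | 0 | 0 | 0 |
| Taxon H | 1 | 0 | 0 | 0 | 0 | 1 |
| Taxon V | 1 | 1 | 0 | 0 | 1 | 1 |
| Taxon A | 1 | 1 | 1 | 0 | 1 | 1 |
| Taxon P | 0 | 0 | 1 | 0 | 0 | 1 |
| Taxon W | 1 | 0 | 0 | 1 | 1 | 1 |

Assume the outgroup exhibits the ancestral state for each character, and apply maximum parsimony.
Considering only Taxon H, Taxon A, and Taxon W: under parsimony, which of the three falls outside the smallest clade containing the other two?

The outgroup has state '0' for every character, so '1' is the derived state throughout.
C1: derived state '1' in Taxon A, Taxon H, Taxon V, and Taxon W only — synapomorphy for {Taxon A, Taxon H, Taxon V, Taxon W}.
Only Taxon A and Taxon V show the derived state '1' for C2, supporting them as a clade.
C3 (state '1') occurs in Taxon A and Taxon P but conflicts with the nesting implied by the other characters — most parsimoniously interpreted as homoplasy.
C4: derived state '1' in Taxon W only — an autapomorphy, so it tells us nothing about relationships among taxa.
C5 (derived state '1') is shared by Taxon A, Taxon V, and Taxon W — a synapomorphy uniting that clade.
All ingroup taxa share the derived state '1' for C6; it defines the ingroup but does not resolve relationships within it.
Most parsimonious ingroup topology: ((Taxon H,((Taxon V,Taxon A),Taxon W)),Taxon P).
Taxon W and Taxon A share a more recent common ancestor with each other than either does with Taxon H, so Taxon H is the least closely related of the three.

Taxon H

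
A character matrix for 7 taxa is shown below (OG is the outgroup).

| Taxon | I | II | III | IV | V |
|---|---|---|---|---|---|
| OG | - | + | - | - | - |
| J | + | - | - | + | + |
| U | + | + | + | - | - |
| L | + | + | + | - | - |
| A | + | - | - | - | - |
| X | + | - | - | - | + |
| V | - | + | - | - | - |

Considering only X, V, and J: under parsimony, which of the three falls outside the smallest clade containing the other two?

V

Character polarity is set by the outgroup: the derived state is whichever differs from the outgroup's state, so for II the derived state is '-', and for the remaining characters it is '+'.
I (derived state '+') is shared by A, J, L, U, and X — a synapomorphy uniting that clade.
II (derived state '-') is shared by A, J, and X — a synapomorphy uniting that clade.
III: derived state '+' in L and U only — synapomorphy for {L, U}.
IV (derived state '+') is unique to J (autapomorphy; uninformative for grouping).
Only J and X show the derived state '+' for V, supporting them as a clade.
Most parsimonious ingroup topology: ((((J,X),A),(U,L)),V).
J and X share a more recent common ancestor with each other than either does with V, so V is the least closely related of the three.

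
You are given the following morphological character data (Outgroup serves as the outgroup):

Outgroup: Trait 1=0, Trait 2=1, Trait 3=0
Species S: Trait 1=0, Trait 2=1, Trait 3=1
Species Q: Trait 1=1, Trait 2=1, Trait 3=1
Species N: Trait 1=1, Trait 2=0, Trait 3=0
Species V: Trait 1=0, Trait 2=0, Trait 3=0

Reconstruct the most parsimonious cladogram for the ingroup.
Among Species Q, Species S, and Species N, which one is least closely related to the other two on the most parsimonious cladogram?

Character polarity is set by the outgroup: the derived state is whichever differs from the outgroup's state, so for Trait 2 the derived state is '0', and for the remaining characters it is '1'.
Trait 1 groups Species N and Species Q, which is incompatible with the clades supported by the remaining characters; treating it as convergent (homoplasy) costs fewer steps than any alternative tree.
Trait 2 (derived state '0') is shared by Species N and Species V — a synapomorphy uniting that clade.
Trait 3 (derived state '1') is shared by Species Q and Species S — a synapomorphy uniting that clade.
Most parsimonious ingroup topology: ((Species S,Species Q),(Species N,Species V)).
Species S and Species Q share a more recent common ancestor with each other than either does with Species N, so Species N is the least closely related of the three.

Species N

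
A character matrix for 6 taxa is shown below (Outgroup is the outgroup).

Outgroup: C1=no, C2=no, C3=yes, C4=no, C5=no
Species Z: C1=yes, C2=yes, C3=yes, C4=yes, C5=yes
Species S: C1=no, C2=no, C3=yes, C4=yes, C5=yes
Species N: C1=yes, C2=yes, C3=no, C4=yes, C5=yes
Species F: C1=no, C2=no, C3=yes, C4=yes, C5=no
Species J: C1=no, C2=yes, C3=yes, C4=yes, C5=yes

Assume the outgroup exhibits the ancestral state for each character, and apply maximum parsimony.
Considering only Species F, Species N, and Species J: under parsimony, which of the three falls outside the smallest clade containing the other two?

Character polarity is set by the outgroup: the derived state is whichever differs from the outgroup's state, so for C3 the derived state is 'no', and for the remaining characters it is 'yes'.
C1: derived state 'yes' in Species N and Species Z only — synapomorphy for {Species N, Species Z}.
C2 (derived state 'yes') is shared by Species J, Species N, and Species Z — a synapomorphy uniting that clade.
C3 (derived state 'no') is unique to Species N (autapomorphy; uninformative for grouping).
C4 (derived state 'yes') is shared by all ingroup taxa — unites the whole ingroup.
Only Species J, Species N, Species S, and Species Z show the derived state 'yes' for C5, supporting them as a clade.
Most parsimonious ingroup topology: ((((Species Z,Species N),Species J),Species S),Species F).
Species J and Species N share a more recent common ancestor with each other than either does with Species F, so Species F is the least closely related of the three.

Species F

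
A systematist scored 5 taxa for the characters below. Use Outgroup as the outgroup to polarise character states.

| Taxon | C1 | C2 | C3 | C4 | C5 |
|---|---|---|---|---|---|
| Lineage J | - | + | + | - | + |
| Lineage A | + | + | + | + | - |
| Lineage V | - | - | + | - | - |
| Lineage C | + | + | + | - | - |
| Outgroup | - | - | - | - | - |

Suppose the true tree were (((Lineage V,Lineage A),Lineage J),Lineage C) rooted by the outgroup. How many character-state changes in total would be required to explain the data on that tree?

Map each character onto (((Lineage V,Lineage A),Lineage J),Lineage C) (rooted by Outgroup) and count the minimum state changes it requires (Fitch parsimony):
C1: 2; C2: 2; C3: 1; C4: 1; C5: 1.
Total tree length = 7.

7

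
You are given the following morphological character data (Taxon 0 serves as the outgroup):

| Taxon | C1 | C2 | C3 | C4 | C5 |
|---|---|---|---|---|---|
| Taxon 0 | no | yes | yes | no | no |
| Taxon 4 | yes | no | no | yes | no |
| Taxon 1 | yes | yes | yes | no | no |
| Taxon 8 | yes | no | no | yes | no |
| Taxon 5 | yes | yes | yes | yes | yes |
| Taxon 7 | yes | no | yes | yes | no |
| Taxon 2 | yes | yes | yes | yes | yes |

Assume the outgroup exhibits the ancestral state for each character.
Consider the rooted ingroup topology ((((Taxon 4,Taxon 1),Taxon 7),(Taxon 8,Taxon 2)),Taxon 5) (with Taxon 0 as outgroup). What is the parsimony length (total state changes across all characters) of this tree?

Map each character onto ((((Taxon 4,Taxon 1),Taxon 7),(Taxon 8,Taxon 2)),Taxon 5) (rooted by Taxon 0) and count the minimum state changes it requires (Fitch parsimony):
C1: 1; C2: 3; C3: 2; C4: 2; C5: 2.
Total tree length = 10.

10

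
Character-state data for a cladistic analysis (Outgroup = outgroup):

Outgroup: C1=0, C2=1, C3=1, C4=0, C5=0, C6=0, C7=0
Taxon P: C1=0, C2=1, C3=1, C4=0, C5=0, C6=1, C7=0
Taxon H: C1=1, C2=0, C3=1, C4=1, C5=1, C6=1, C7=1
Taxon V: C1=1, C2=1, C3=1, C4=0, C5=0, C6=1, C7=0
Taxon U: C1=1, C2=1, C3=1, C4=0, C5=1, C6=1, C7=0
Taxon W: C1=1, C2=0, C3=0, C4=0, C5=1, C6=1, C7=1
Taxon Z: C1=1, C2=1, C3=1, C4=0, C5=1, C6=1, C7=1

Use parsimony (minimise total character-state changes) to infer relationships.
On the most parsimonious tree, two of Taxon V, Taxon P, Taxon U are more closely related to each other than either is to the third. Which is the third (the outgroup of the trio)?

Character polarity is set by the outgroup: the derived state is whichever differs from the outgroup's state, so for C2, C3 the derived state is '0', and for the remaining characters it is '1'.
C1 (derived state '1') is shared by Taxon H, Taxon U, Taxon V, Taxon W, and Taxon Z — a synapomorphy uniting that clade.
C2 (derived state '0') is shared by Taxon H and Taxon W — a synapomorphy uniting that clade.
C3 (derived state '0') is unique to Taxon W (autapomorphy; uninformative for grouping).
C4 (derived state '1') is unique to Taxon H (autapomorphy; uninformative for grouping).
C5: derived state '1' in Taxon H, Taxon U, Taxon W, and Taxon Z only — synapomorphy for {Taxon H, Taxon U, Taxon W, Taxon Z}.
All ingroup taxa share the derived state '1' for C6; it defines the ingroup but does not resolve relationships within it.
C7: derived state '1' in Taxon H, Taxon W, and Taxon Z only — synapomorphy for {Taxon H, Taxon W, Taxon Z}.
Most parsimonious ingroup topology: (Taxon P,((((Taxon H,Taxon W),Taxon Z),Taxon U),Taxon V)).
Taxon U and Taxon V share a more recent common ancestor with each other than either does with Taxon P, so Taxon P is the least closely related of the three.

Taxon P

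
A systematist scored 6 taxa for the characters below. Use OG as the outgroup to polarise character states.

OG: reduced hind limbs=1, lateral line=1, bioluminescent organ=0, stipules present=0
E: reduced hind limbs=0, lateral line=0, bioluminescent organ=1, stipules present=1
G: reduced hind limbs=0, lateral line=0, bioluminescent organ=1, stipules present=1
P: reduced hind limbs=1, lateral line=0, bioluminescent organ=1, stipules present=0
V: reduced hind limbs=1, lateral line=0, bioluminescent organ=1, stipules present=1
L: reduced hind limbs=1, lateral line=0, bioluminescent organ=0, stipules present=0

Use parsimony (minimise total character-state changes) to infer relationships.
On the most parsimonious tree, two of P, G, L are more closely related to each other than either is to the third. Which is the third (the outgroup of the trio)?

L

Character polarity is set by the outgroup: the derived state is whichever differs from the outgroup's state, so for reduced hind limbs, lateral line the derived state is '0', and for the remaining characters it is '1'.
reduced hind limbs: derived state '0' in E and G only — synapomorphy for {E, G}.
lateral line (derived state '0') is shared by all ingroup taxa — unites the whole ingroup.
bioluminescent organ: derived state '1' in E, G, P, and V only — synapomorphy for {E, G, P, V}.
stipules present: derived state '1' in E, G, and V only — synapomorphy for {E, G, V}.
Most parsimonious ingroup topology: ((((E,G),V),P),L).
P and G share a more recent common ancestor with each other than either does with L, so L is the least closely related of the three.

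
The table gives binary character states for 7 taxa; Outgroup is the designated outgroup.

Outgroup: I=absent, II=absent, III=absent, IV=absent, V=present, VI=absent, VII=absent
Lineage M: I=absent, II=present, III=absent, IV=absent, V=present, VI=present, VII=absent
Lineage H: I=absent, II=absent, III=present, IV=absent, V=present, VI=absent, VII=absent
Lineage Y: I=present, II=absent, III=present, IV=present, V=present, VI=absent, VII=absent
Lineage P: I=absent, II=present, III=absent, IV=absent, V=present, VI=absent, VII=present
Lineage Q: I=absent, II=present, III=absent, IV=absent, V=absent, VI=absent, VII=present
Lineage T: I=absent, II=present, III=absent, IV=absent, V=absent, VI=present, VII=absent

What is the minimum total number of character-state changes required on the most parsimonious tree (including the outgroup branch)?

Character polarity is set by the outgroup: the derived state is whichever differs from the outgroup's state, so for V the derived state is 'absent', and for the remaining characters it is 'present'.
I: derived state 'present' in Lineage Y only — an autapomorphy, so it tells us nothing about relationships among taxa.
Only Lineage M, Lineage P, Lineage Q, and Lineage T show the derived state 'present' for II, supporting them as a clade.
III (derived state 'present') is shared by Lineage H and Lineage Y — a synapomorphy uniting that clade.
IV (derived state 'present') is unique to Lineage Y (autapomorphy; uninformative for grouping).
V (state 'absent') occurs in Lineage Q and Lineage T but conflicts with the nesting implied by the other characters — most parsimoniously interpreted as homoplasy.
VI (derived state 'present') is shared by Lineage M and Lineage T — a synapomorphy uniting that clade.
VII (derived state 'present') is shared by Lineage P and Lineage Q — a synapomorphy uniting that clade.
Most parsimonious ingroup topology: (((Lineage M,Lineage T),(Lineage P,Lineage Q)),(Lineage H,Lineage Y)).
Changes per character on this tree: I: 1; II: 1; III: 1; IV: 1; V: 2; VI: 1; VII: 1.
Total = 8.

8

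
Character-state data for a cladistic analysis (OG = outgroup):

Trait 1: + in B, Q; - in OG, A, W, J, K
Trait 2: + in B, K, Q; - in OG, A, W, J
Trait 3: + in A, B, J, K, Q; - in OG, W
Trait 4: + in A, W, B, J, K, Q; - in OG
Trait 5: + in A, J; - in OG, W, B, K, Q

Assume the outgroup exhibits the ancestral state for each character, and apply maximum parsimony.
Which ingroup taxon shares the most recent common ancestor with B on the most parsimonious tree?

Q

The outgroup has state '-' for every character, so '+' is the derived state throughout.
Only B and Q show the derived state '+' for Trait 1, supporting them as a clade.
Trait 2 (derived state '+') is shared by B, K, and Q — a synapomorphy uniting that clade.
Trait 3 (derived state '+') is shared by A, B, J, K, and Q — a synapomorphy uniting that clade.
All ingroup taxa share the derived state '+' for Trait 4; it defines the ingroup but does not resolve relationships within it.
Only A and J show the derived state '+' for Trait 5, supporting them as a clade.
Most parsimonious ingroup topology: (((A,J),((B,Q),K)),W).
B and Q form a cherry on this tree, so they are sister taxa.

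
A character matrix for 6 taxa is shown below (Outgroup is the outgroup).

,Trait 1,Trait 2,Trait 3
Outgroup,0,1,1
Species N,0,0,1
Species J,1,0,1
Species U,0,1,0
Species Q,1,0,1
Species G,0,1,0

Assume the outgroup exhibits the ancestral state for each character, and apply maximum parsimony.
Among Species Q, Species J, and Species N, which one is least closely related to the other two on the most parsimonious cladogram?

Species N

Character polarity is set by the outgroup: the derived state is whichever differs from the outgroup's state, so for Trait 2, Trait 3 the derived state is '0', and for the remaining characters it is '1'.
Only Species J and Species Q show the derived state '1' for Trait 1, supporting them as a clade.
Only Species J, Species N, and Species Q show the derived state '0' for Trait 2, supporting them as a clade.
Trait 3 (derived state '0') is shared by Species G and Species U — a synapomorphy uniting that clade.
Most parsimonious ingroup topology: ((Species N,(Species J,Species Q)),(Species U,Species G)).
Species J and Species Q share a more recent common ancestor with each other than either does with Species N, so Species N is the least closely related of the three.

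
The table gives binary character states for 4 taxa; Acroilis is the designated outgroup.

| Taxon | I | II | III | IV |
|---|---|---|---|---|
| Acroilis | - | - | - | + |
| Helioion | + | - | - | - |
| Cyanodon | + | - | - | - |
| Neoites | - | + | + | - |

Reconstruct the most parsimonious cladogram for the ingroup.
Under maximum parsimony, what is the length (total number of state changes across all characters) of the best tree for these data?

Character polarity is set by the outgroup: the derived state is whichever differs from the outgroup's state, so for IV the derived state is '-', and for the remaining characters it is '+'.
I (derived state '+') is shared by Cyanodon and Helioion — a synapomorphy uniting that clade.
II (derived state '+') is unique to Neoites (autapomorphy; uninformative for grouping).
III: derived state '+' in Neoites only — an autapomorphy, so it tells us nothing about relationships among taxa.
All ingroup taxa share the derived state '-' for IV; it defines the ingroup but does not resolve relationships within it.
Most parsimonious ingroup topology: ((Helioion,Cyanodon),Neoites).
Changes per character on this tree: I: 1; II: 1; III: 1; IV: 1.
Total = 4.

4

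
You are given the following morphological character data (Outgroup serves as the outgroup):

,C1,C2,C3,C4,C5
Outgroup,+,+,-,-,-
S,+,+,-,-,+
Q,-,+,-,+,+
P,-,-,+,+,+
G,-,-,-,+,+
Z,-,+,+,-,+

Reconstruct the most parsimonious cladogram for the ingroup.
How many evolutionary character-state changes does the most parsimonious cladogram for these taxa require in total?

Character polarity is set by the outgroup: the derived state is whichever differs from the outgroup's state, so for C1, C2 the derived state is '-', and for the remaining characters it is '+'.
Only G, P, Q, and Z show the derived state '-' for C1, supporting them as a clade.
Only G and P show the derived state '-' for C2, supporting them as a clade.
C3 (state '+') occurs in P and Z but conflicts with the nesting implied by the other characters — most parsimoniously interpreted as homoplasy.
C4 (derived state '+') is shared by G, P, and Q — a synapomorphy uniting that clade.
All ingroup taxa share the derived state '+' for C5; it defines the ingroup but does not resolve relationships within it.
Most parsimonious ingroup topology: (S,((Q,(P,G)),Z)).
Changes per character on this tree: C1: 1; C2: 1; C3: 2; C4: 1; C5: 1.
Total = 6.

6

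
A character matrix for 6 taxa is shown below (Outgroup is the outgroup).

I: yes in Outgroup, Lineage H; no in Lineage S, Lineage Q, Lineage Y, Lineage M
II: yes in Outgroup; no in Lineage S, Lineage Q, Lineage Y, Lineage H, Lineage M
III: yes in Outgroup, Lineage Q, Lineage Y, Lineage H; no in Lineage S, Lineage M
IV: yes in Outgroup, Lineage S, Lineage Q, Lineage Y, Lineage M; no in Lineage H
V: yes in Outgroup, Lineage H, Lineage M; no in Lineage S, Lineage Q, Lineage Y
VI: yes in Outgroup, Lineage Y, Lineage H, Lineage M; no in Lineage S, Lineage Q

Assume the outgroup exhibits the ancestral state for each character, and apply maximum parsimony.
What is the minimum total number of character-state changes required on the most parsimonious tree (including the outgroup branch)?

The outgroup has state 'yes' for every character, so 'no' is the derived state throughout.
I: derived state 'no' in Lineage M, Lineage Q, Lineage S, and Lineage Y only — synapomorphy for {Lineage M, Lineage Q, Lineage S, Lineage Y}.
II (derived state 'no') is shared by all ingroup taxa — unites the whole ingroup.
III (state 'no') occurs in Lineage M and Lineage S but conflicts with the nesting implied by the other characters — most parsimoniously interpreted as homoplasy.
IV (derived state 'no') is unique to Lineage H (autapomorphy; uninformative for grouping).
Only Lineage Q, Lineage S, and Lineage Y show the derived state 'no' for V, supporting them as a clade.
Only Lineage Q and Lineage S show the derived state 'no' for VI, supporting them as a clade.
Most parsimonious ingroup topology: ((((Lineage S,Lineage Q),Lineage Y),Lineage M),Lineage H).
Changes per character on this tree: I: 1; II: 1; III: 2; IV: 1; V: 1; VI: 1.
Total = 7.

7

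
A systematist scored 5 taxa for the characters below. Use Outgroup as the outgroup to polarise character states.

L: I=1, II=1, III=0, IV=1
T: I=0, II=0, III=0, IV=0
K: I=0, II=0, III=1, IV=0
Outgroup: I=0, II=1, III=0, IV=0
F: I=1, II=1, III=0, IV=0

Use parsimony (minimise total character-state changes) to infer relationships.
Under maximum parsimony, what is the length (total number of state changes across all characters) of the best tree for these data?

4

Character polarity is set by the outgroup: the derived state is whichever differs from the outgroup's state, so for II the derived state is '0', and for the remaining characters it is '1'.
Only F and L show the derived state '1' for I, supporting them as a clade.
Only K and T show the derived state '0' for II, supporting them as a clade.
III: derived state '1' in K only — an autapomorphy, so it tells us nothing about relationships among taxa.
IV: derived state '1' in L only — an autapomorphy, so it tells us nothing about relationships among taxa.
Most parsimonious ingroup topology: ((F,L),(K,T)).
Changes per character on this tree: I: 1; II: 1; III: 1; IV: 1.
Total = 4.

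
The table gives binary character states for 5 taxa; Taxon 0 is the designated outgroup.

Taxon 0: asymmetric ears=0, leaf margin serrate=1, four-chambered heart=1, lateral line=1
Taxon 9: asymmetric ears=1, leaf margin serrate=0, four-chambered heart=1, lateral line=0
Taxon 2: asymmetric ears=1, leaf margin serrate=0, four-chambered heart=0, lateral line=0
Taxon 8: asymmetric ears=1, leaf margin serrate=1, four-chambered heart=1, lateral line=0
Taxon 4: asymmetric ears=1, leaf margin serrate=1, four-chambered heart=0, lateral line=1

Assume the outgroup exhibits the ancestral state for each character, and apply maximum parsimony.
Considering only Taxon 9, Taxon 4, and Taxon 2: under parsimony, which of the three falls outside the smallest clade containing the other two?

Character polarity is set by the outgroup: the derived state is whichever differs from the outgroup's state, so for leaf margin serrate, four-chambered heart, lateral line the derived state is '0', and for the remaining characters it is '1'.
All ingroup taxa share the derived state '1' for asymmetric ears; it defines the ingroup but does not resolve relationships within it.
Only Taxon 2 and Taxon 9 show the derived state '0' for leaf margin serrate, supporting them as a clade.
four-chambered heart groups Taxon 2 and Taxon 4, which is incompatible with the clades supported by the remaining characters; treating it as convergent (homoplasy) costs fewer steps than any alternative tree.
Only Taxon 2, Taxon 8, and Taxon 9 show the derived state '0' for lateral line, supporting them as a clade.
Most parsimonious ingroup topology: (((Taxon 9,Taxon 2),Taxon 8),Taxon 4).
Taxon 2 and Taxon 9 share a more recent common ancestor with each other than either does with Taxon 4, so Taxon 4 is the least closely related of the three.

Taxon 4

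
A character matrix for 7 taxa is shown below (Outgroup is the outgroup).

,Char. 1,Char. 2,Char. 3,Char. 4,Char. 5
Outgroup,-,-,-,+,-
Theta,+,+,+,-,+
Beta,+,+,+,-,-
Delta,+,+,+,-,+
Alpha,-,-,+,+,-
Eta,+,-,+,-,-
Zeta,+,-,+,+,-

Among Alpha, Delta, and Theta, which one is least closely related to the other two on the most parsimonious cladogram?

Alpha

Character polarity is set by the outgroup: the derived state is whichever differs from the outgroup's state, so for Char. 4 the derived state is '-', and for the remaining characters it is '+'.
Only Beta, Delta, Eta, Theta, and Zeta show the derived state '+' for Char. 1, supporting them as a clade.
Char. 2 (derived state '+') is shared by Beta, Delta, and Theta — a synapomorphy uniting that clade.
Char. 3 (derived state '+') is shared by all ingroup taxa — unites the whole ingroup.
Only Beta, Delta, Eta, and Theta show the derived state '-' for Char. 4, supporting them as a clade.
Char. 5 (derived state '+') is shared by Delta and Theta — a synapomorphy uniting that clade.
Most parsimonious ingroup topology: ((Zeta,((Beta,(Theta,Delta)),Eta)),Alpha).
Delta and Theta share a more recent common ancestor with each other than either does with Alpha, so Alpha is the least closely related of the three.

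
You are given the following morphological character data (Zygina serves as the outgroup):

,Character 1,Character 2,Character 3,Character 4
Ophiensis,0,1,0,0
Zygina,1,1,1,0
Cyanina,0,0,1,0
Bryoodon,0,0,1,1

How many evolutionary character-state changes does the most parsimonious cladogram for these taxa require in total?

Character polarity is set by the outgroup: the derived state is whichever differs from the outgroup's state, so for Character 1, Character 2, Character 3 the derived state is '0', and for the remaining characters it is '1'.
All ingroup taxa share the derived state '0' for Character 1; it defines the ingroup but does not resolve relationships within it.
Character 2: derived state '0' in Bryoodon and Cyanina only — synapomorphy for {Bryoodon, Cyanina}.
Character 3: derived state '0' in Ophiensis only — an autapomorphy, so it tells us nothing about relationships among taxa.
Character 4 (derived state '1') is unique to Bryoodon (autapomorphy; uninformative for grouping).
Most parsimonious ingroup topology: (Ophiensis,(Bryoodon,Cyanina)).
Changes per character on this tree: Character 1: 1; Character 2: 1; Character 3: 1; Character 4: 1.
Total = 4.

4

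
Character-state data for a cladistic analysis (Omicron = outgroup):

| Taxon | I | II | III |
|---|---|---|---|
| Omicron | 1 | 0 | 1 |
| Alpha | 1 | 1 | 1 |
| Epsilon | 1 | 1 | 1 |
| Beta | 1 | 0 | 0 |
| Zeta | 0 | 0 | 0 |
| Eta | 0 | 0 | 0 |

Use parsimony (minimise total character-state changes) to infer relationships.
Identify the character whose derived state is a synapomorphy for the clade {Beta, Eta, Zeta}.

III

Character polarity is set by the outgroup: the derived state is whichever differs from the outgroup's state, so for I, III the derived state is '0', and for the remaining characters it is '1'.
Only Eta and Zeta show the derived state '0' for I, supporting them as a clade.
II: derived state '1' in Alpha and Epsilon only — synapomorphy for {Alpha, Epsilon}.
III (derived state '0') is shared by Beta, Eta, and Zeta — a synapomorphy uniting that clade.
Most parsimonious ingroup topology: ((Alpha,Epsilon),(Beta,(Zeta,Eta))).
The clade {Beta, Eta, Zeta} is supported by III: its derived state '0' occurs in exactly those taxa and in no other taxon (including the outgroup).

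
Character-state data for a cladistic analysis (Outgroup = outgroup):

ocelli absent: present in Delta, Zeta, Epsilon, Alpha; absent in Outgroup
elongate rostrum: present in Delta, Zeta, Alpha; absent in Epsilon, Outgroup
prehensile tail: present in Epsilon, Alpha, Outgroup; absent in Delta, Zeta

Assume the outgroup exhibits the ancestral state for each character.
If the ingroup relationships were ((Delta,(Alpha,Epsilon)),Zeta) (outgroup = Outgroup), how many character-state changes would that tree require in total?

Map each character onto ((Delta,(Alpha,Epsilon)),Zeta) (rooted by Outgroup) and count the minimum state changes it requires (Fitch parsimony):
ocelli absent: 1; elongate rostrum: 2; prehensile tail: 2.
Total tree length = 5.

5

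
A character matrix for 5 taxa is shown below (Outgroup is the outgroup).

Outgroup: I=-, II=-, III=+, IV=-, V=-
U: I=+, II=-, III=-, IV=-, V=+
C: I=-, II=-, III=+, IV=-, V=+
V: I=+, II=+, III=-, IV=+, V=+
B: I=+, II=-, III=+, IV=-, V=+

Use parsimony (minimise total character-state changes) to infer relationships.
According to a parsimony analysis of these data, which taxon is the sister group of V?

Character polarity is set by the outgroup: the derived state is whichever differs from the outgroup's state, so for III the derived state is '-', and for the remaining characters it is '+'.
I: derived state '+' in B, U, and V only — synapomorphy for {B, U, V}.
II (derived state '+') is unique to V (autapomorphy; uninformative for grouping).
III (derived state '-') is shared by U and V — a synapomorphy uniting that clade.
IV (derived state '+') is unique to V (autapomorphy; uninformative for grouping).
All ingroup taxa share the derived state '+' for V; it defines the ingroup but does not resolve relationships within it.
Most parsimonious ingroup topology: (((U,V),B),C).
V and U form a cherry on this tree, so they are sister taxa.

U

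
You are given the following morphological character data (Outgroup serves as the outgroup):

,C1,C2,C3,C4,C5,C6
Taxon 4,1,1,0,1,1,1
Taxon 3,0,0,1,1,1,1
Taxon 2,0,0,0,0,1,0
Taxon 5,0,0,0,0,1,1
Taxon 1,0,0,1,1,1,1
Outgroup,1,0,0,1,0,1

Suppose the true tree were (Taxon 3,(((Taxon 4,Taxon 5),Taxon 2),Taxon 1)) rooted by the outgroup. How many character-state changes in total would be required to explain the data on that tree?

Map each character onto (Taxon 3,(((Taxon 4,Taxon 5),Taxon 2),Taxon 1)) (rooted by Outgroup) and count the minimum state changes it requires (Fitch parsimony):
C1: 2; C2: 1; C3: 2; C4: 2; C5: 1; C6: 1.
Total tree length = 9.

9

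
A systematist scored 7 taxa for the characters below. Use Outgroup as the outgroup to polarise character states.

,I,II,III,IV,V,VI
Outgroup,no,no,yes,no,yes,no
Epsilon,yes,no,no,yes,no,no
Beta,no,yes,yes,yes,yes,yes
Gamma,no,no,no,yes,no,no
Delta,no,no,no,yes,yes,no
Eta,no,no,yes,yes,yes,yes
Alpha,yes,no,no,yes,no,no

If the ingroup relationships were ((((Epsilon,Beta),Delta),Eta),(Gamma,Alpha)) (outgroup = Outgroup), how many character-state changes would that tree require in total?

11

Map each character onto ((((Epsilon,Beta),Delta),Eta),(Gamma,Alpha)) (rooted by Outgroup) and count the minimum state changes it requires (Fitch parsimony):
I: 2; II: 1; III: 3; IV: 1; V: 2; VI: 2.
Total tree length = 11.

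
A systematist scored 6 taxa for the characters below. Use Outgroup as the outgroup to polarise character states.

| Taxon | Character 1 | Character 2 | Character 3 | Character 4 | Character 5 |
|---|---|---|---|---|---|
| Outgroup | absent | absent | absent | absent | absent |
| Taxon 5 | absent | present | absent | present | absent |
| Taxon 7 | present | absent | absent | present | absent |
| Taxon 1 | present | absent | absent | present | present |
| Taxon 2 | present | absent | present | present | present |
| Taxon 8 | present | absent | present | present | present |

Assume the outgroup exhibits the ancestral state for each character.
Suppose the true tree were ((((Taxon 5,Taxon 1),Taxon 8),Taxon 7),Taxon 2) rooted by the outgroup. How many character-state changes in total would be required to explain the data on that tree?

Map each character onto ((((Taxon 5,Taxon 1),Taxon 8),Taxon 7),Taxon 2) (rooted by Outgroup) and count the minimum state changes it requires (Fitch parsimony):
Character 1: 2; Character 2: 1; Character 3: 2; Character 4: 1; Character 5: 3.
Total tree length = 9.

9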